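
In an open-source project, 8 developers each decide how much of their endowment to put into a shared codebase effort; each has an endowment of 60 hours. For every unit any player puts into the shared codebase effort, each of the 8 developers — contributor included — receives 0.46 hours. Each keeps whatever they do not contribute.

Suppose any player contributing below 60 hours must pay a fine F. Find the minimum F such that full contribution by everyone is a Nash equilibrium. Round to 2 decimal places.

Given the others contribute fully, the best deviation is to contribute 0 (any partial contribution still incurs the fine and gives up units whose private return 0.46 is below 1).
Deviating from 60 to 0 saves 60 hours but forfeits the deviator's share of the drop in the shared codebase effort: 0.46 × 60 = 27.60.
So the deviation gain is 60 − 27.60 = 32.40, and the fine must be at least 32.40 hours to wipe it out.

32.40 hours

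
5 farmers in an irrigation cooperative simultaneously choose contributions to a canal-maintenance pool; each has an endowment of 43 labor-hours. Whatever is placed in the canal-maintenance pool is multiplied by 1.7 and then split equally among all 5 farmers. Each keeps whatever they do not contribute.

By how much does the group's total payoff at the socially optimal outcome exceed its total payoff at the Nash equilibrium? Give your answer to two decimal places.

Each contributed unit returns 1.7/5 = 0.3400 to its contributor — below 1 — so contributing 0 is dominant for every player. At the Nash equilibrium everyone keeps their 43, and the group total is 5 × 43 = 215.
Each contributed unit returns 1.700 to the group as a whole (0.3400 to each of 5 players), which exceeds 1, so the social optimum is full contribution: group total = 1.700 × 215 = 365.50.
Efficiency loss = 365.50 − 215 = 150.50.

150.50 labor-hours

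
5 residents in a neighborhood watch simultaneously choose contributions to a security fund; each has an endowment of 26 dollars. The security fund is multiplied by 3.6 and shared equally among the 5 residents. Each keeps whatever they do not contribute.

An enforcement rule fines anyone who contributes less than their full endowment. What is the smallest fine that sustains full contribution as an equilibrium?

Given the others contribute fully, the best deviation is to contribute 0 (any partial contribution still incurs the fine and gives up units whose private return 0.7200 is below 1).
Deviating from 26 to 0 saves 26 dollars but forfeits the deviator's share of the drop in the security fund: 3.6/5 × 26 = 18.72.
So the deviation gain is 26 − 18.72 = 7.28, and the fine must be at least 7.28 dollars to wipe it out.

7.28 dollars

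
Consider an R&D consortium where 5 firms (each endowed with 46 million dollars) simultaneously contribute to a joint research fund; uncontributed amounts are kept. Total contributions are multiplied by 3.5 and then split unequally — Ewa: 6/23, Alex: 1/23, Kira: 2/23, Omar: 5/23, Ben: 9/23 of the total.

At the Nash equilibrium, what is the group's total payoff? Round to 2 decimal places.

Each unit j contributes comes back to j as 3.5 × (j's share), so j prefers to contribute only if that share exceeds 1/3.5 = 0.2857; otherwise keeping the unit dominates.
Ben alone (share 9/23) is above the threshold, contributing 46; the remaining 4 contribute 0. Total contributed: 46.
The joint research fund pays out 3.5 × 46 = 161.00 in total (split across the unequal shares, but the aggregate is all that matters for the group sum).
The 4 free-riders keep 46 each, adding 184. Group total = 184 + 161.00 = 345.00.

345.00 million dollars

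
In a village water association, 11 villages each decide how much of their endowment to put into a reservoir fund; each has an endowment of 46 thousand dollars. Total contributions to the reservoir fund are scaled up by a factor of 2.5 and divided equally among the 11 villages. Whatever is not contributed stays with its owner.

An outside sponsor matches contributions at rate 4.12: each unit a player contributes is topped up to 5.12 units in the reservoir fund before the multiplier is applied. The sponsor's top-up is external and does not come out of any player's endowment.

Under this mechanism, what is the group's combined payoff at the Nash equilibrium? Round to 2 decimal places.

Under the mechanism each unit contributed yields 2.5 × 5.12 / 11 = 1.1636 back to its contributor per unit of net cost, which exceeds 1, making full contribution the dominant choice for everyone.
So the Nash equilibrium is full contribution by all 11; the group earns 2.5 × 5.12 × 506 = 6476.80.

6476.80 thousand dollars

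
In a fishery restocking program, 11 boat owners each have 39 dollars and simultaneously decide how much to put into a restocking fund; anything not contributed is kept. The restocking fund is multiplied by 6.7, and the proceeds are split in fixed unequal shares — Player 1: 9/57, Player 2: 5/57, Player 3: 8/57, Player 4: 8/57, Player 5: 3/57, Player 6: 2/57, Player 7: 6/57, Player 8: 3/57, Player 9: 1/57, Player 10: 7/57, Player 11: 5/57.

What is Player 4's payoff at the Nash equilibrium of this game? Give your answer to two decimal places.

Player j's private return per contributed unit is 6.7 × (j's share). Contributing is weakly dominant for j when that share is at least 1/6.7 = 0.1493, and contributing 0 is dominant otherwise.
Only Player 1 (9/57) clears that bar, contributing 39; the remaining 10 contribute 0. Total contributed: 39.
Player 4 keeps 39 and receives 6.7 × 39 × 8/57 = 36.67 from the restocking fund, for a payoff of 75.67.

75.67 dollars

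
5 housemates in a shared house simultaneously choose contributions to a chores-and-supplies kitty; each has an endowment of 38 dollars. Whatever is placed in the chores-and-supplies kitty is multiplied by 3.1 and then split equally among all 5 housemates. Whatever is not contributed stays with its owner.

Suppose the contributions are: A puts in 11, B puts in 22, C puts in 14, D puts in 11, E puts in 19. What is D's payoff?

74.74 dollars

Total contributed: 11 + 22 + 14 + 11 + 19 = 77.
Each receives 3.1 × 77 / 5 = 47.74 from the chores-and-supplies kitty.
D keeps 38 − 11 = 27, so D's payoff is 27 + 47.74 = 74.74.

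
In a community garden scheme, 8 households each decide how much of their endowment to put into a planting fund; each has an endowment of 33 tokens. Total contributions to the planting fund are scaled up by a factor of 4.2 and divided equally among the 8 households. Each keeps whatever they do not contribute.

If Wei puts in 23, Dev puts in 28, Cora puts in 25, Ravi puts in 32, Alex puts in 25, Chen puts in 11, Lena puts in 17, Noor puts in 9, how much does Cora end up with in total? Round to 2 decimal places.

Total contributed: 23 + 28 + 25 + 32 + 25 + 11 + 17 + 9 = 170.
Each receives 4.2 × 170 / 8 = 89.25 from the planting fund.
Cora keeps 33 − 25 = 8, so Cora's payoff is 8 + 89.25 = 97.25.

97.25 tokens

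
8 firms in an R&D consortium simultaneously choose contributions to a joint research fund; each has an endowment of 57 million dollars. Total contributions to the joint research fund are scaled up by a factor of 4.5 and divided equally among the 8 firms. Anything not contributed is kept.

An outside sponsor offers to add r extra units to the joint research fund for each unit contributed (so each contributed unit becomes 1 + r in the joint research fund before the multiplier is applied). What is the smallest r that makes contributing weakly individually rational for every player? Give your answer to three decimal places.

With matching at rate r, one contributed unit becomes (1 + r) in the joint research fund and returns 4.5 × (1 + r) / 8 to the contributor.
Setting this equal to 1: 1 + r = 8/4.5 = 1.7778.
So the minimum matching rate is r = 1.7778 − 1 = 0.778.

0.778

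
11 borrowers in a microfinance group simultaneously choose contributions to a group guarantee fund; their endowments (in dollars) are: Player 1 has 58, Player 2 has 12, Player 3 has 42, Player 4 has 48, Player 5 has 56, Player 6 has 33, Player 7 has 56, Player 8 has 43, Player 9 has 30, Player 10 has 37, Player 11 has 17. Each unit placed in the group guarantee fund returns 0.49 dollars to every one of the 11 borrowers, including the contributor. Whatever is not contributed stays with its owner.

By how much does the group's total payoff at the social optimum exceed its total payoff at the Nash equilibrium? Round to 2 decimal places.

The private return per contributed unit is 0.49 < 1 for everyone, so the Nash equilibrium is zero contribution and the group total is Σ E_j = 58 + 12 + 42 + 48 + 56 + 33 + 56 + 43 + 30 + 37 + 17 = 432.
Each contributed unit returns 5.390 to the group, so the social optimum is full contribution by everyone: group total = 5.390 × 432 = 2328.48.
Efficiency loss = (5.390 − 1) × 432 = 1896.48.

1896.48 dollars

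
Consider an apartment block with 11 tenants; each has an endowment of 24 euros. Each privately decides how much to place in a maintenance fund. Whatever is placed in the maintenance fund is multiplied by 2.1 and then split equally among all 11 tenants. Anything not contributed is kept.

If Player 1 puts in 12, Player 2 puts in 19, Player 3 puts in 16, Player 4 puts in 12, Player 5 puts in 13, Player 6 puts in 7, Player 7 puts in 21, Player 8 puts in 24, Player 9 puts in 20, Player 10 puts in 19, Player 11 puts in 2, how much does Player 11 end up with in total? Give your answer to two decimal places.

53.50 euros

Total contributed: 12 + 19 + 16 + 12 + 13 + 7 + 21 + 24 + 20 + 19 + 2 = 165.
Each receives 2.1 × 165 / 11 = 31.50 from the maintenance fund.
Player 11 keeps 24 − 2 = 22, so Player 11's payoff is 22 + 31.50 = 53.50.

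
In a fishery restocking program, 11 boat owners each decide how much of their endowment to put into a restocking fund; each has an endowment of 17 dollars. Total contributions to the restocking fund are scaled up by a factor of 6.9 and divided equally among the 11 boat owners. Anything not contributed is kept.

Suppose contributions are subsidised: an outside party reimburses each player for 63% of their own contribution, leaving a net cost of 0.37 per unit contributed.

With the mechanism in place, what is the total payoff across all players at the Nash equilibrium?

1408.11 dollars

The effective private return per unit is now (6.9/11) / 0.37 = 1.6953 > 1, so every player's dominant strategy flips to full contribution.
So the Nash equilibrium is full contribution by all 11; the group earns 11 × (17 × 0.63 + 6.9 × 17) = 1408.11.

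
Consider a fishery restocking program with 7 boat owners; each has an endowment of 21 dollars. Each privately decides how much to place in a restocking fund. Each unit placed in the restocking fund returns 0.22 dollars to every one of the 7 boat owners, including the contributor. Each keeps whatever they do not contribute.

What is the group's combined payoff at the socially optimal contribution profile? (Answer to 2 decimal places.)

226.38 dollars

Each contributed unit returns 1.540 to the group as a whole (0.22 to each of 7 players), which exceeds 1, so the social optimum is full contribution: group total = 1.540 × 147 = 226.38.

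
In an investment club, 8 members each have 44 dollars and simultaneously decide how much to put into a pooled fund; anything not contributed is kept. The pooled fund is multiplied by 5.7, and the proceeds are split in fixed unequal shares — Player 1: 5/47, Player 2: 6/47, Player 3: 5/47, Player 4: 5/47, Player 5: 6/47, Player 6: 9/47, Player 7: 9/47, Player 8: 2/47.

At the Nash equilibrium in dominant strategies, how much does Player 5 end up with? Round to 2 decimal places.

A player with share s gets back 5.7·s per unit contributed, so full contribution is dominant for anyone with s > 1/5.7 = 0.1754 and zero contribution is dominant for anyone below.
The shares above 0.1754 belong to Player 6 and Player 7, contributing 44 each; the remaining 6 contribute 0. Total contributed: 88.
Player 5 keeps 44 and receives 5.7 × 88 × 6/47 = 64.03 from the pooled fund, for a payoff of 108.03.

108.03 dollars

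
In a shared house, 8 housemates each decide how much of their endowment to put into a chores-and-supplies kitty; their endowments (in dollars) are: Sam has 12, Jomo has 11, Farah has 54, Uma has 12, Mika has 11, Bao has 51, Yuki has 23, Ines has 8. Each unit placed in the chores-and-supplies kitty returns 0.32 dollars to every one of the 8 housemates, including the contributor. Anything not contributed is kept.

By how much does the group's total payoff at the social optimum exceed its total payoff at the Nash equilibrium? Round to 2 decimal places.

The private return per contributed unit is 0.32 < 1 for everyone, so the Nash equilibrium is zero contribution and the group total is Σ E_j = 12 + 11 + 54 + 12 + 11 + 51 + 23 + 8 = 182.
Each contributed unit returns 2.560 to the group, so the social optimum is full contribution by everyone: group total = 2.560 × 182 = 465.92.
Efficiency loss = (2.560 − 1) × 182 = 283.92.

283.92 dollars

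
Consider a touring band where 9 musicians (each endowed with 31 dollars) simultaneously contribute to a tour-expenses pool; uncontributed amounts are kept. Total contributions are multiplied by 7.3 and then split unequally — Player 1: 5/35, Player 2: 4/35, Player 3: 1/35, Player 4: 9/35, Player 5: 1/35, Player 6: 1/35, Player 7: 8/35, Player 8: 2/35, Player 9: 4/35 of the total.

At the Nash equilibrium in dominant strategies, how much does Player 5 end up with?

50.40 dollars

For player j, contributing a unit is worthwhile iff 7.3 × (j's share) ≥ 1, i.e. iff j's share is at least 0.1370.
The shares above 0.1370 belong to Player 1, Player 4 and Player 7, contributing 31 each; the remaining 6 contribute 0. Total contributed: 93.
Player 5 keeps 31 and receives 7.3 × 93 × 1/35 = 19.40 from the tour-expenses pool, for a payoff of 50.40.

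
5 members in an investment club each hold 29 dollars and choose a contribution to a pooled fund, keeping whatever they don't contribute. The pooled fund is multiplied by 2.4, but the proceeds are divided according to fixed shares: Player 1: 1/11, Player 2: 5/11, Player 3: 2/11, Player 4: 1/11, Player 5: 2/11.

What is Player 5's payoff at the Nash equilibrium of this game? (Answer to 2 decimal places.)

41.65 dollars

For player j, contributing a unit is worthwhile iff 2.4 × (j's share) ≥ 1, i.e. iff j's share is at least 0.4167.
The only share above 0.4167 is Player 2's 5/11, contributing 29; the remaining 4 contribute 0. Total contributed: 29.
Player 5 keeps 29 and receives 2.4 × 29 × 2/11 = 12.65 from the pooled fund, for a payoff of 41.65.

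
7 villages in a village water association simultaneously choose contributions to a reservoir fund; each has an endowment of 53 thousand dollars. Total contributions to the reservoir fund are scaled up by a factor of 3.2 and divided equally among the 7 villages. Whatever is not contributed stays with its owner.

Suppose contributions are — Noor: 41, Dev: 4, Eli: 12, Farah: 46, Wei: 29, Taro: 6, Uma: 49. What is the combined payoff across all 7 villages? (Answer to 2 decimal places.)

Total contributed: 41 + 4 + 12 + 46 + 29 + 6 + 49 = 187; total kept: 7 × 53 − 187 = 184.
The reservoir fund pays out 3.2 × 187 = 598.40 in aggregate.
Group total = 184 + 598.40 = 782.40.

782.40 thousand dollars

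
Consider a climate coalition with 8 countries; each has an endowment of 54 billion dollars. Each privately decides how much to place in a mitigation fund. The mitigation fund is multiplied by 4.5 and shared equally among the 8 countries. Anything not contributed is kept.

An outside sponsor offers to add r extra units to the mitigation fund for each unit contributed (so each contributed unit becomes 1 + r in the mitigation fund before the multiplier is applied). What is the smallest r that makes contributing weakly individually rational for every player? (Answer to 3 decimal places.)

0.778

With matching at rate r, one contributed unit becomes (1 + r) in the mitigation fund and returns 4.5 × (1 + r) / 8 to the contributor.
Setting this equal to 1: 1 + r = 8/4.5 = 1.7778.
So the minimum matching rate is r = 1.7778 − 1 = 0.778.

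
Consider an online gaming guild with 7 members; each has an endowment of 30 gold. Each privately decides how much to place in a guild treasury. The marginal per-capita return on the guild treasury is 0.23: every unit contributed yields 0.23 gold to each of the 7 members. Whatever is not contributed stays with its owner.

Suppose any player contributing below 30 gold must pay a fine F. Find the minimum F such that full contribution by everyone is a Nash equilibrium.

23.10 gold

Given the others contribute fully, the best deviation is to contribute 0 (any partial contribution still incurs the fine and gives up units whose private return 0.23 is below 1).
Deviating from 30 to 0 saves 30 gold but forfeits the deviator's share of the drop in the guild treasury: 0.23 × 30 = 6.90.
So the deviation gain is 30 − 6.90 = 23.10, and the fine must be at least 23.10 gold to wipe it out.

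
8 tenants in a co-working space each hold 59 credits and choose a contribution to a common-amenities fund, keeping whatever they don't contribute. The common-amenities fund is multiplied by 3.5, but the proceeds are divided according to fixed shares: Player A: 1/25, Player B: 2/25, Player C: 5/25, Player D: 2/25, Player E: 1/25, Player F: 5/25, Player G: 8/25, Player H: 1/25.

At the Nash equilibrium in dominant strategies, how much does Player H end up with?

67.26 credits

A player with share s gets back 3.5·s per unit contributed, so full contribution is dominant for anyone with s > 1/3.5 = 0.2857 and zero contribution is dominant for anyone below.
The only share above 0.2857 is Player G's 8/25, contributing 59; the remaining 7 contribute 0. Total contributed: 59.
Player H keeps 59 and receives 3.5 × 59 × 1/25 = 8.26 from the common-amenities fund, for a payoff of 67.26.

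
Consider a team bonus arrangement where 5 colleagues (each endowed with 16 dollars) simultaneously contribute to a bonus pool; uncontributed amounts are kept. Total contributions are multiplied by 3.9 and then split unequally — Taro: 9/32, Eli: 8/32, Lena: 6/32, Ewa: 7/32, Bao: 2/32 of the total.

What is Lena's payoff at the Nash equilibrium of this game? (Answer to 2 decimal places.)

27.70 dollars

Player j's private return per contributed unit is 3.9 × (j's share). Contributing is weakly dominant for j when that share is at least 1/3.9 = 0.2564, and contributing 0 is dominant otherwise.
Taro alone (share 9/32) is above the threshold, contributing 16; the remaining 4 contribute 0. Total contributed: 16.
Lena keeps 16 and receives 3.9 × 16 × 6/32 = 11.70 from the bonus pool, for a payoff of 27.70.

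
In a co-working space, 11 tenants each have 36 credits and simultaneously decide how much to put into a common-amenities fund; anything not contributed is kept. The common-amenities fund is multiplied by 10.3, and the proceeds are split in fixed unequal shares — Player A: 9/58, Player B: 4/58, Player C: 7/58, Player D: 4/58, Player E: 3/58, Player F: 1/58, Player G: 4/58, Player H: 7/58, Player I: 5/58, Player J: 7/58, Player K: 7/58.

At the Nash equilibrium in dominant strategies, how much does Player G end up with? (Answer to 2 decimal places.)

Player j's private return per contributed unit is 10.3 × (j's share). Contributing is weakly dominant for j when that share is at least 1/10.3 = 0.0971, and contributing 0 is dominant otherwise.
Player A, Player C, Player H, Player J and Player K clear that bar, contributing 36 each; the remaining 6 contribute 0. Total contributed: 180.
Player G keeps 36 and receives 10.3 × 180 × 4/58 = 127.86 from the common-amenities fund, for a payoff of 163.86.

163.86 credits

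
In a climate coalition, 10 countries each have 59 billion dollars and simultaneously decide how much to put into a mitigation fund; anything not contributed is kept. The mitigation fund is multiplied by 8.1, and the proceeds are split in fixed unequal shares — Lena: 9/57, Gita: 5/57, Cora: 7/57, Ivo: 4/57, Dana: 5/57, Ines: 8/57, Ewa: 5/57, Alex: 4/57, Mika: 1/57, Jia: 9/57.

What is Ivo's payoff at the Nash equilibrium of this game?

Player j's private return per contributed unit is 8.1 × (j's share). Contributing is weakly dominant for j when that share is at least 1/8.1 = 0.1235, and contributing 0 is dominant otherwise.
Lena, Ines and Jia are above the threshold, contributing 59 each; the remaining 7 contribute 0. Total contributed: 177.
Ivo keeps 59 and receives 8.1 × 177 × 4/57 = 100.61 from the mitigation fund, for a payoff of 159.61.

159.61 billion dollars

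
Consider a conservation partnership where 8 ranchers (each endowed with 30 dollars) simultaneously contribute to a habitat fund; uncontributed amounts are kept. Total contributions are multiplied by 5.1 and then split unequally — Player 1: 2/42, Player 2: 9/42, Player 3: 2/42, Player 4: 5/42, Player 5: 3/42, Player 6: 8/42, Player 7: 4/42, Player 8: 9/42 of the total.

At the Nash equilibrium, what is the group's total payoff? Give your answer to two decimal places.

For player j, contributing a unit is worthwhile iff 5.1 × (j's share) ≥ 1, i.e. iff j's share is at least 0.1961.
Player 2 and Player 8 are above the threshold, contributing 30 each; the remaining 6 contribute 0. Total contributed: 60.
The habitat fund pays out 5.1 × 60 = 306.00 in total (split across the unequal shares, but the aggregate is all that matters for the group sum).
The 6 free-riders keep 30 each, adding 180. Group total = 180 + 306.00 = 486.00.

486.00 dollars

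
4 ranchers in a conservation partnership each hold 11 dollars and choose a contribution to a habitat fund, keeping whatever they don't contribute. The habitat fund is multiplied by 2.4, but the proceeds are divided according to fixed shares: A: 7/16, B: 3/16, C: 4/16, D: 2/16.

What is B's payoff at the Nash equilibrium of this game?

Each unit j contributes comes back to j as 2.4 × (j's share), so j prefers to contribute only if that share exceeds 1/2.4 = 0.4167; otherwise keeping the unit dominates.
Only A (7/16) clears that bar, contributing 11; the remaining 3 contribute 0. Total contributed: 11.
B keeps 11 and receives 2.4 × 11 × 3/16 = 4.95 from the habitat fund, for a payoff of 15.95.

15.95 dollars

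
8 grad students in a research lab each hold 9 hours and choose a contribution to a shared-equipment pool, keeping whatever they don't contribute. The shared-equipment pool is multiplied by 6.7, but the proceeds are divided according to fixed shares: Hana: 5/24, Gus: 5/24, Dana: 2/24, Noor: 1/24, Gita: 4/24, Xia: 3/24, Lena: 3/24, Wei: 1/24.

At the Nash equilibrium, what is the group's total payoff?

225.90 hours

A player with share s gets back 6.7·s per unit contributed, so full contribution is dominant for anyone with s > 1/6.7 = 0.1493 and zero contribution is dominant for anyone below.
The shares above 0.1493 belong to Hana, Gus and Gita, contributing 9 each; the remaining 5 contribute 0. Total contributed: 27.
The shared-equipment pool pays out 6.7 × 27 = 180.90 in total (split across the unequal shares, but the aggregate is all that matters for the group sum).
The 5 free-riders keep 9 each, adding 45. Group total = 45 + 180.90 = 225.90.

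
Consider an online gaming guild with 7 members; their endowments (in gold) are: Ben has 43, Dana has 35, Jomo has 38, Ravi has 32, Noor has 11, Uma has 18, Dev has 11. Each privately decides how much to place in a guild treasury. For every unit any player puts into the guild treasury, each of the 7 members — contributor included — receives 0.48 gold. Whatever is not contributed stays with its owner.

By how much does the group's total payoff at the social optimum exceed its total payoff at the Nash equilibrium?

The private return per contributed unit is 0.48 < 1 for everyone, so the Nash equilibrium is zero contribution and the group total is Σ E_j = 43 + 35 + 38 + 32 + 11 + 18 + 11 = 188.
Each contributed unit returns 3.360 to the group, so the social optimum is full contribution by everyone: group total = 3.360 × 188 = 631.68.
Efficiency loss = (3.360 − 1) × 188 = 443.68.

443.68 gold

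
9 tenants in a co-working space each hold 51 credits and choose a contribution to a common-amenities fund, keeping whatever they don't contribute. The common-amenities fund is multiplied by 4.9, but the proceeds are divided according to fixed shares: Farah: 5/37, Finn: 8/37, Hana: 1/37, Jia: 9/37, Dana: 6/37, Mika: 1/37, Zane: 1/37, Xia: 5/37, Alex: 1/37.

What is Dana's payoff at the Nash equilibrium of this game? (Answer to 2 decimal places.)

For player j, contributing a unit is worthwhile iff 4.9 × (j's share) ≥ 1, i.e. iff j's share is at least 0.2041.
Finn and Jia are above the threshold, contributing 51 each; the remaining 7 contribute 0. Total contributed: 102.
Dana keeps 51 and receives 4.9 × 102 × 6/37 = 81.05 from the common-amenities fund, for a payoff of 132.05.

132.05 credits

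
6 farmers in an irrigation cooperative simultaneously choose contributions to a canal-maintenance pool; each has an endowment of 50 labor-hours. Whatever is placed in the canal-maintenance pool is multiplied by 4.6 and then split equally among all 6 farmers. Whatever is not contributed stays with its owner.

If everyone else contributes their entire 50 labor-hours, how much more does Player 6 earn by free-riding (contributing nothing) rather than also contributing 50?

Switching from a contribution of 50 to 0 lets Player 6 keep an extra 50 labor-hours, but lowers the canal-maintenance pool by 50, which costs Player 6 their own share of that drop: 4.6/6 × 50 = 38.33.
Net gain = 50 − 38.33 = 11.67. The private return per contributed unit (0.7667) is below 1, so free-riding is indeed the best response regardless of what the others do.

11.67 labor-hours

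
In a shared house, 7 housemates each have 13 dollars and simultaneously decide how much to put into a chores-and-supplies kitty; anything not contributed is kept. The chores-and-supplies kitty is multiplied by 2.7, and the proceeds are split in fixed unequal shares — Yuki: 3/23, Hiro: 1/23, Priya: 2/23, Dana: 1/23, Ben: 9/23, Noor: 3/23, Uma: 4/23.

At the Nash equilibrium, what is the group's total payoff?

For player j, contributing a unit is worthwhile iff 2.7 × (j's share) ≥ 1, i.e. iff j's share is at least 0.3704.
Ben alone (share 9/23) is above the threshold, contributing 13; the remaining 6 contribute 0. Total contributed: 13.
The chores-and-supplies kitty pays out 2.7 × 13 = 35.10 in total (split across the unequal shares, but the aggregate is all that matters for the group sum).
The 6 free-riders keep 13 each, adding 78. Group total = 78 + 35.10 = 113.10.

113.10 dollars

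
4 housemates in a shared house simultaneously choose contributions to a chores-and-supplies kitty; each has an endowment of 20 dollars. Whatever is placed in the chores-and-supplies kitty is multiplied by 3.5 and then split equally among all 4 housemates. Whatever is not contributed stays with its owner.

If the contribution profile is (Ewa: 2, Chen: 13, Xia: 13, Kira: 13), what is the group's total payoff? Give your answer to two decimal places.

182.50 dollars

Total contributed: 2 + 13 + 13 + 13 = 41; total kept: 4 × 20 − 41 = 39.
The chores-and-supplies kitty pays out 3.5 × 41 = 143.50 in aggregate.
Group total = 39 + 143.50 = 182.50.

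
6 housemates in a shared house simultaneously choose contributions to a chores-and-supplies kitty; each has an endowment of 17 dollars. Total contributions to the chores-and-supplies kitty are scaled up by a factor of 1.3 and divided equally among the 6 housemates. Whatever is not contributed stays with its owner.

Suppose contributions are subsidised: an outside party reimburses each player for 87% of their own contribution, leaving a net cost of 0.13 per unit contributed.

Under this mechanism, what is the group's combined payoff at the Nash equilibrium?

221.34 dollars

With the mechanism, a contributed unit returns (1.3/6) / 0.13 = 1.6667 per unit of net cost to the contributor — now above 1 — so contributing fully is weakly dominant for every player.
So the Nash equilibrium is full contribution by all 6; the group earns 6 × (17 × 0.87 + 1.3 × 17) = 221.34.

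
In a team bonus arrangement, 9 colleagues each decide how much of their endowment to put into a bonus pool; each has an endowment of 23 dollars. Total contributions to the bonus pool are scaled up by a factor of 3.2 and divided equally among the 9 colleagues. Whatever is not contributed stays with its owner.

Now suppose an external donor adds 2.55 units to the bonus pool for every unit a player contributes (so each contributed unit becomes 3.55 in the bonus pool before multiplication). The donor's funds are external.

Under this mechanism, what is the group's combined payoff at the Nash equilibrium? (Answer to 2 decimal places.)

Under the mechanism each unit contributed yields 3.2 × 3.55 / 9 = 1.2622 back to its contributor per unit of net cost, which exceeds 1, making full contribution the dominant choice for everyone.
At the Nash equilibrium everyone contributes 23. Group total payoff = 3.2 × 3.55 × 207 = 2351.52.

2351.52 dollars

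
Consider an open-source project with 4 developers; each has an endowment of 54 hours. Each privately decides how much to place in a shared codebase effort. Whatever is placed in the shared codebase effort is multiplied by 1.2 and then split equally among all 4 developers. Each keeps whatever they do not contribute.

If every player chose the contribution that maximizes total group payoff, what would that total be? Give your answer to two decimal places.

Each contributed unit returns 1.200 to the group as a whole (0.3000 to each of 4 players), which exceeds 1, so the social optimum is full contribution: group total = 1.200 × 216 = 259.20.

259.20 hours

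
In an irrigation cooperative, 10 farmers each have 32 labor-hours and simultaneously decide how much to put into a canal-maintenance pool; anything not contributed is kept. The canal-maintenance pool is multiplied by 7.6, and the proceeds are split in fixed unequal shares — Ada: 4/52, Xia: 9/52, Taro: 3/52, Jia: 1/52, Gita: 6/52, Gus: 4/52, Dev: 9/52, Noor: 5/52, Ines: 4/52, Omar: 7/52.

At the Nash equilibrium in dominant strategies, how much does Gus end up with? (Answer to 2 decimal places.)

Player j's private return per contributed unit is 7.6 × (j's share). Contributing is weakly dominant for j when that share is at least 1/7.6 = 0.1316, and contributing 0 is dominant otherwise.
Xia, Dev and Omar clear that bar, contributing 32 each; the remaining 7 contribute 0. Total contributed: 96.
Gus keeps 32 and receives 7.6 × 96 × 4/52 = 56.12 from the canal-maintenance pool, for a payoff of 88.12.

88.12 labor-hours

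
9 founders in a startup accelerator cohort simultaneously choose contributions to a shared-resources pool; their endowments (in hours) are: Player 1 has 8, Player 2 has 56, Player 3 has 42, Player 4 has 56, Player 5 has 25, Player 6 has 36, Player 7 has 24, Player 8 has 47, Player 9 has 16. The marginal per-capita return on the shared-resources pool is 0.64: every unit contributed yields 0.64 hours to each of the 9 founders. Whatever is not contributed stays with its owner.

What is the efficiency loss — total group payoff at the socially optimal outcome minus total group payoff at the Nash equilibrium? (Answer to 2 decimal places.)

The private return per contributed unit is 0.64 < 1 for everyone, so the Nash equilibrium is zero contribution and the group total is Σ E_j = 8 + 56 + 42 + 56 + 25 + 36 + 24 + 47 + 16 = 310.
Each contributed unit returns 5.760 to the group, so the social optimum is full contribution by everyone: group total = 5.760 × 310 = 1785.60.
Efficiency loss = (5.760 − 1) × 310 = 1475.60.

1475.60 hours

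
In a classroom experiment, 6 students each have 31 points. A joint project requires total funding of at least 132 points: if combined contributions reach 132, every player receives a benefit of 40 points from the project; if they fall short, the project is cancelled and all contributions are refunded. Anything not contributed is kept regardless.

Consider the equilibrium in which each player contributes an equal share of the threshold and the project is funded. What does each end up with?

49 points

Equal share of the threshold: 132/6 = 22.
At this profile no one gains by cutting their contribution: any cut drops the total below 132, the project is cancelled, contributions are refunded, and the deviator ends with 31, which is less than 31 − 22 + 40 = 49. Contributing more than 22 just wastes the excess. So contributing exactly 22 is a best response.
Each player's payoff: 31 − 22 + 40 = 49.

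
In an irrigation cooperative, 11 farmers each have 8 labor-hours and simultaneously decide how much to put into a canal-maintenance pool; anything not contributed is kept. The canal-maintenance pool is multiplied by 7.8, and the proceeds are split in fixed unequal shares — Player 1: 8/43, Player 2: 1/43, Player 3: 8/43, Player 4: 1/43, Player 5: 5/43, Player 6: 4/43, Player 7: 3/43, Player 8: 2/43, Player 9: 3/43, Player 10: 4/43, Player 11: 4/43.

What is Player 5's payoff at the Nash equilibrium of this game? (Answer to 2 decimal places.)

22.51 labor-hours

For player j, contributing a unit is worthwhile iff 7.8 × (j's share) ≥ 1, i.e. iff j's share is at least 0.1282.
Player 1 and Player 3 are above the threshold, contributing 8 each; the remaining 9 contribute 0. Total contributed: 16.
Player 5 keeps 8 and receives 7.8 × 16 × 5/43 = 14.51 from the canal-maintenance pool, for a payoff of 22.51.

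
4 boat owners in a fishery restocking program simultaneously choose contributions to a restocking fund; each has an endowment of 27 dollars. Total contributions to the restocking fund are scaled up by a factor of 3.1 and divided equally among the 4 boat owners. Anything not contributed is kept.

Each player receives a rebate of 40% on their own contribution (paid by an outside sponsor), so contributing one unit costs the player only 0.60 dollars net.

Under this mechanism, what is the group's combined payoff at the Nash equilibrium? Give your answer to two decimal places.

378.00 dollars

The effective private return per unit is now (3.1/4) / 0.60 = 1.2917 > 1, so every player's dominant strategy flips to full contribution.
At the Nash equilibrium everyone contributes 27. Group total payoff = 4 × (27 × 0.40 + 3.1 × 27) = 378.00.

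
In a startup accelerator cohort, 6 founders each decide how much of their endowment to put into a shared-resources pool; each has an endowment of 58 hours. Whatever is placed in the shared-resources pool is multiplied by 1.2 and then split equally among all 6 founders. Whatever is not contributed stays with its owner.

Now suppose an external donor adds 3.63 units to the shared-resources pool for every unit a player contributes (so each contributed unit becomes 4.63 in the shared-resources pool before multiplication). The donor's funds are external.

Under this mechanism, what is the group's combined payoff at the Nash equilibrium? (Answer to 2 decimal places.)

348.00 hours

Even with the mechanism, each unit contributed returns only 1.2 × 4.63 / 6 = 0.9260 per unit of net cost, so contributing nothing is still dominant.
At the Nash equilibrium no one contributes; group total payoff = 6 × 58 = 348.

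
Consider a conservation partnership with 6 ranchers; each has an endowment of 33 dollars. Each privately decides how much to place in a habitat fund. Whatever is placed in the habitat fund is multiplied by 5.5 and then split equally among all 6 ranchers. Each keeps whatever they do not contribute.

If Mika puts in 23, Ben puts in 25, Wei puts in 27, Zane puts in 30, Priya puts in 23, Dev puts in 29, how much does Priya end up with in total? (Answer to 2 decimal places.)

153.92 dollars

Total contributed: 23 + 25 + 27 + 30 + 23 + 29 = 157.
Each receives 5.5 × 157 / 6 = 143.92 from the habitat fund.
Priya keeps 33 − 23 = 10, so Priya's payoff is 10 + 143.92 = 153.92.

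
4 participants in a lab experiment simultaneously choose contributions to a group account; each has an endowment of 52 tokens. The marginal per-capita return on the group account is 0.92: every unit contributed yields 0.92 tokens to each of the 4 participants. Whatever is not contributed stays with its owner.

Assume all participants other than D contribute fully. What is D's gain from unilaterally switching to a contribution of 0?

4.16 tokens

Switching from a contribution of 52 to 0 lets D keep an extra 52 tokens, but lowers the group account by 52, which costs D their own share of that drop: 0.92 × 52 = 47.84.
Net gain = 52 − 47.84 = 4.16. The private return per contributed unit (0.92) is below 1, so free-riding is indeed the best response regardless of what the others do.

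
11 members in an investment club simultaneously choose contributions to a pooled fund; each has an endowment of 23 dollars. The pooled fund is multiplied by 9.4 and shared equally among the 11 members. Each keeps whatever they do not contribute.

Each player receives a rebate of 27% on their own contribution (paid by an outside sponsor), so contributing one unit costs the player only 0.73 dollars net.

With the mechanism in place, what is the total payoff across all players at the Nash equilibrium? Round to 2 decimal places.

Under the mechanism each unit contributed yields (9.4/11) / 0.73 = 1.1706 back to its contributor per unit of net cost, which exceeds 1, making full contribution the dominant choice for everyone.
At the Nash equilibrium everyone contributes 23. Group total payoff = 11 × (23 × 0.27 + 9.4 × 23) = 2446.51.

2446.51 dollars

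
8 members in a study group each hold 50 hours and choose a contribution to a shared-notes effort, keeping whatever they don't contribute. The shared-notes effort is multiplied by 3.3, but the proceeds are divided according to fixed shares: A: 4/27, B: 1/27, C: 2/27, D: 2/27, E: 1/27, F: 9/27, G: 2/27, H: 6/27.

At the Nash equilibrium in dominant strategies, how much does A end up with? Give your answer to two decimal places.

Each unit j contributes comes back to j as 3.3 × (j's share), so j prefers to contribute only if that share exceeds 1/3.3 = 0.3030; otherwise keeping the unit dominates.
Only F (9/27) clears that bar, contributing 50; the remaining 7 contribute 0. Total contributed: 50.
A keeps 50 and receives 3.3 × 50 × 4/27 = 24.44 from the shared-notes effort, for a payoff of 74.44.

74.44 hours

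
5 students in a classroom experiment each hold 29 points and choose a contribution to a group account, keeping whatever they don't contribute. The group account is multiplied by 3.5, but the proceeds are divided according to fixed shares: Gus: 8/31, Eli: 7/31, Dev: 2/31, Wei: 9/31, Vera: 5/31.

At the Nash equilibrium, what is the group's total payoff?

217.50 points

Each unit j contributes comes back to j as 3.5 × (j's share), so j prefers to contribute only if that share exceeds 1/3.5 = 0.2857; otherwise keeping the unit dominates.
The only share above 0.2857 is Wei's 9/31, contributing 29; the remaining 4 contribute 0. Total contributed: 29.
The group account pays out 3.5 × 29 = 101.50 in total (split across the unequal shares, but the aggregate is all that matters for the group sum).
The 4 free-riders keep 29 each, adding 116. Group total = 116 + 101.50 = 217.50.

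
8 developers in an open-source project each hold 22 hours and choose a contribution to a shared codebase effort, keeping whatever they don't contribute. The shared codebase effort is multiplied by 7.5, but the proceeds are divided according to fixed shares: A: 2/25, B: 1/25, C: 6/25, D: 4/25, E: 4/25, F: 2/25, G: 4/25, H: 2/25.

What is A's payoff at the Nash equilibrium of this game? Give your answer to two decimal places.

74.80 hours

For player j, contributing a unit is worthwhile iff 7.5 × (j's share) ≥ 1, i.e. iff j's share is at least 0.1333.
The shares above 0.1333 belong to C, D, E and G, contributing 22 each; the remaining 4 contribute 0. Total contributed: 88.
A keeps 22 and receives 7.5 × 88 × 2/25 = 52.80 from the shared codebase effort, for a payoff of 74.80.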